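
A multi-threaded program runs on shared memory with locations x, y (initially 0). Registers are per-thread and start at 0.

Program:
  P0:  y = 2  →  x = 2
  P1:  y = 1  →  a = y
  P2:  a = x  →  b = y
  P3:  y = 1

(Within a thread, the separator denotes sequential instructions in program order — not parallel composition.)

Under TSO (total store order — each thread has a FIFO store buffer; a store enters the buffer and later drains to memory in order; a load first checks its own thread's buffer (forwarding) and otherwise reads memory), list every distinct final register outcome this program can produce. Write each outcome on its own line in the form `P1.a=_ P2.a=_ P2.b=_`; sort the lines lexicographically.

outcome vector order: (P1.a,P2.a,P2.b)
|TSO outcomes| = 10

P1.a=1 P2.a=0 P2.b=0
P1.a=1 P2.a=0 P2.b=1
P1.a=1 P2.a=0 P2.b=2
P1.a=1 P2.a=2 P2.b=1
P1.a=1 P2.a=2 P2.b=2
P1.a=2 P2.a=0 P2.b=0
P1.a=2 P2.a=0 P2.b=1
P1.a=2 P2.a=0 P2.b=2
P1.a=2 P2.a=2 P2.b=1
P1.a=2 P2.a=2 P2.b=2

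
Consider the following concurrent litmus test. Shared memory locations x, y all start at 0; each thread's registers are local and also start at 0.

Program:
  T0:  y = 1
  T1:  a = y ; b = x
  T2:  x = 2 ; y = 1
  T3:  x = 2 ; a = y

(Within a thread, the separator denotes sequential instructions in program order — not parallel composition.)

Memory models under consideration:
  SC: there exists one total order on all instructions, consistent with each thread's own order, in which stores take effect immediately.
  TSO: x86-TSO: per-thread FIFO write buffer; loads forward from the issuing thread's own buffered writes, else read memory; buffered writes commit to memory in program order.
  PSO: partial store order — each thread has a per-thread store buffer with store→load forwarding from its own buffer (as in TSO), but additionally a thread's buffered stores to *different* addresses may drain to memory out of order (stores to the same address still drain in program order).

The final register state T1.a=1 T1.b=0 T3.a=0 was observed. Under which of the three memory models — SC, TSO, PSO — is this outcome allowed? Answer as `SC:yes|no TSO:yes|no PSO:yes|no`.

SC:no TSO:yes PSO:yes

outcome vector order: (T1.a,T1.b,T3.a)
under SC → 0/0/0, 0/0/1, 0/2/0, 0/2/1, 1/0/1, 1/2/0, 1/2/1
under TSO → 0/0/0, 0/0/1, 0/2/0, 0/2/1, 1/0/0, 1/0/1, 1/2/0, 1/2/1
under PSO → 0/0/0, 0/0/1, 0/2/0, 0/2/1, 1/0/0, 1/0/1, 1/2/0, 1/2/1
target 1/0/0 ∈ {TSO,PSO}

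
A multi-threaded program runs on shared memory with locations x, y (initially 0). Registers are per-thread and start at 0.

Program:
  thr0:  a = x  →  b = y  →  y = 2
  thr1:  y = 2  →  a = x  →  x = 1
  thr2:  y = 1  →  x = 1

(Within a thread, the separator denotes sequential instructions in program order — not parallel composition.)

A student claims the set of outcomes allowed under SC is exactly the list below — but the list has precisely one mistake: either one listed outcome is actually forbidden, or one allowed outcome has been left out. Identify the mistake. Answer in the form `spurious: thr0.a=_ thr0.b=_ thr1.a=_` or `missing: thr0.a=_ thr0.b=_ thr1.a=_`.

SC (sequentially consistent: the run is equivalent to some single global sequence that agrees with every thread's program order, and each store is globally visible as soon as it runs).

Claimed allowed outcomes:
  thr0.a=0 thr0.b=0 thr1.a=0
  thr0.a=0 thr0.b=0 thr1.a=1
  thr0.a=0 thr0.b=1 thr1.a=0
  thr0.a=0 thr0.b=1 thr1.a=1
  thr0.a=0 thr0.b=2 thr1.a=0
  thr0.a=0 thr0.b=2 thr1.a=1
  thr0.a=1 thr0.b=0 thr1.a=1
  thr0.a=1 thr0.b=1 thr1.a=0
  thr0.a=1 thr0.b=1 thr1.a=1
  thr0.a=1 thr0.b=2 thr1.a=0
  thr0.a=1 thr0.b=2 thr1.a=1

outcome vector order: (thr0.a,thr0.b,thr1.a)
under SC → (0,0,0); (0,0,1); (0,1,0); (0,1,1); (0,2,0); (0,2,1); (1,1,0); (1,1,1); (1,2,0); (1,2,1)
claimed∖SC = {(1,0,1)}

spurious: thr0.a=1 thr0.b=0 thr1.a=1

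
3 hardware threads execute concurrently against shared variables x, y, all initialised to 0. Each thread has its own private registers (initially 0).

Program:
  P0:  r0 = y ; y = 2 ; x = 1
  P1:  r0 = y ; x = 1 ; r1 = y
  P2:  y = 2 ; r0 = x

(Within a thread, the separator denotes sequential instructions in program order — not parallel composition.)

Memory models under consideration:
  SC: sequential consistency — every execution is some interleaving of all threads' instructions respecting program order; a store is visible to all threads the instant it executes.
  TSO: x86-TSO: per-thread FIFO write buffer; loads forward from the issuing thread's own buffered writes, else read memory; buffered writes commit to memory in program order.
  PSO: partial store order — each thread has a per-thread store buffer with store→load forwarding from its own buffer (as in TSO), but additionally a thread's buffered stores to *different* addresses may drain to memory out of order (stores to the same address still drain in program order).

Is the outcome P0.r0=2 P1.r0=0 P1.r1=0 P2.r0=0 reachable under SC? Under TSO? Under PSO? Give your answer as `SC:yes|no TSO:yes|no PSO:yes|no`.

SC:no TSO:yes PSO:yes

outcome vector order: (P0.r0,P1.r0,P1.r1,P2.r0)
[SC] allowed = {0/0/0/1; 0/0/2/0; 0/0/2/1; 0/2/2/0; 0/2/2/1; 2/0/0/1; 2/0/2/0; 2/0/2/1; 2/2/2/0; 2/2/2/1}
[TSO] allowed = {0/0/0/0; 0/0/0/1; 0/0/2/0; 0/0/2/1; 0/2/2/0; 0/2/2/1; 2/0/0/0; 2/0/0/1; 2/0/2/0; 2/0/2/1; 2/2/2/0; 2/2/2/1}
[PSO] allowed = {0/0/0/0; 0/0/0/1; 0/0/2/0; 0/0/2/1; 0/2/2/0; 0/2/2/1; 2/0/0/0; 2/0/0/1; 2/0/2/0; 2/0/2/1; 2/2/2/0; 2/2/2/1}
target 2/0/0/0 ∈ {TSO,PSO}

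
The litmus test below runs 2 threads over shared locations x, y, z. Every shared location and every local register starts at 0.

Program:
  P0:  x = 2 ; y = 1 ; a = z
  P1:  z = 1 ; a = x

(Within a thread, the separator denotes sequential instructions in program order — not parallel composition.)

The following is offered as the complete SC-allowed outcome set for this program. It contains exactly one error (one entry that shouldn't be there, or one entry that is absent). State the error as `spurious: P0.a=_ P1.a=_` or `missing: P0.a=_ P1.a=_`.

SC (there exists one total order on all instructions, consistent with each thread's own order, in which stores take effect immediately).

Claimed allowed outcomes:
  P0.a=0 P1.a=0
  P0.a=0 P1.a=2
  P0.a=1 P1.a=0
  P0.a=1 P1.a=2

spurious: P0.a=0 P1.a=0

outcome vector order: (P0.a,P1.a)
under SC → <0 2>, <1 0>, <1 2>
claimed∖SC = {<0 0>}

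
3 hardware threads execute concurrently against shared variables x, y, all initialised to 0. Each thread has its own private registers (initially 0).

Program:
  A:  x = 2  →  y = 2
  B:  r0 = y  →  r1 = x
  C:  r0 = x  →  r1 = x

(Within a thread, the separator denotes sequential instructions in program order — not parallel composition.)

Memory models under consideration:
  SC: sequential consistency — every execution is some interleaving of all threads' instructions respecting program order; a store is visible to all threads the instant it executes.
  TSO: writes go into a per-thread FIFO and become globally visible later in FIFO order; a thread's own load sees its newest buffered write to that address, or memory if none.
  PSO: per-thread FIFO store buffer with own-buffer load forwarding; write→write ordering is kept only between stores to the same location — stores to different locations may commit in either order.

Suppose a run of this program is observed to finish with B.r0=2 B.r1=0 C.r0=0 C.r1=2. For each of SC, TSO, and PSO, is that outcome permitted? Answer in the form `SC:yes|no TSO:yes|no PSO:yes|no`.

outcome vector order: (B.r0,B.r1,C.r0,C.r1)
[SC] allowed = {<0 0 0 0> <0 0 0 2> <0 0 2 2> <0 2 0 0> <0 2 0 2> <0 2 2 2> <2 2 0 0> <2 2 0 2> <2 2 2 2>}
[TSO] allowed = {<0 0 0 0> <0 0 0 2> <0 0 2 2> <0 2 0 0> <0 2 0 2> <0 2 2 2> <2 2 0 0> <2 2 0 2> <2 2 2 2>}
[PSO] allowed = {<0 0 0 0> <0 0 0 2> <0 0 2 2> <0 2 0 0> <0 2 0 2> <0 2 2 2> <2 0 0 0> <2 0 0 2> <2 0 2 2> <2 2 0 0> <2 2 0 2> <2 2 2 2>}
target <2 0 0 2> ∈ {PSO}

SC:no TSO:no PSO:yes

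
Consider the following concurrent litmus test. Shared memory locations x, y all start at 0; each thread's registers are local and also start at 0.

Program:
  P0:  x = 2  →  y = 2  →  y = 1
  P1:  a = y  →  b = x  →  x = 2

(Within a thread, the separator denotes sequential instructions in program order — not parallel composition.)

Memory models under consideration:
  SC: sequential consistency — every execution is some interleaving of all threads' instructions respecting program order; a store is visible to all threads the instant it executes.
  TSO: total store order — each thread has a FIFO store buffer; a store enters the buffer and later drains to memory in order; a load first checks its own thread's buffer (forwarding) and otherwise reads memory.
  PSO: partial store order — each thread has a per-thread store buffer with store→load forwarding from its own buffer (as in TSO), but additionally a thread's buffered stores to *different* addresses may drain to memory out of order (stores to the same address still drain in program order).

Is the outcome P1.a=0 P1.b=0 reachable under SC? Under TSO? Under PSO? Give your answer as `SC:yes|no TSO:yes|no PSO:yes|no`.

outcome vector order: (P1.a,P1.b)
SC (4): 00 02 12 22
TSO (4): 00 02 12 22
PSO (6): 00 02 10 12 20 22
target 00 ∈ {SC,TSO,PSO}

SC:yes TSO:yes PSO:yes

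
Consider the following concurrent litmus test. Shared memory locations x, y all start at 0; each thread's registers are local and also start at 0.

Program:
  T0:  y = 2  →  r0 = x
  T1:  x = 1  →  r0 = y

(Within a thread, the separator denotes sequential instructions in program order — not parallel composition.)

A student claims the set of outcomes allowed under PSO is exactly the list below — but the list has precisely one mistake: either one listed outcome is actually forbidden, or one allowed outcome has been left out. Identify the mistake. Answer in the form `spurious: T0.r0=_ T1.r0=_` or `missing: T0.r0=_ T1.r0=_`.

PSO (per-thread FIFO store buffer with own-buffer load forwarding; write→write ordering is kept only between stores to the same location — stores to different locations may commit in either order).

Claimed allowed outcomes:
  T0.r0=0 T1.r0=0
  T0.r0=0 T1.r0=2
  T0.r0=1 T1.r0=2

missing: T0.r0=1 T1.r0=0

outcome vector order: (T0.r0,T1.r0)
under PSO → (0,0), (0,2), (1,0), (1,2)
PSO∖claimed = {(1,0)}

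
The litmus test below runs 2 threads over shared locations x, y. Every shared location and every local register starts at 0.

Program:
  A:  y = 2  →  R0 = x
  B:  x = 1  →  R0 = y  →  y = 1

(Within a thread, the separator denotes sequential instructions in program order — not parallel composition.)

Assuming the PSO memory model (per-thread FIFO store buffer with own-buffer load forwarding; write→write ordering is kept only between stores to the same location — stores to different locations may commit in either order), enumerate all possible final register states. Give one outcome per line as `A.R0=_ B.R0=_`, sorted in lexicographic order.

A.R0=0 B.R0=0
A.R0=0 B.R0=2
A.R0=1 B.R0=0
A.R0=1 B.R0=2

outcome vector order: (A.R0,B.R0)
|PSO outcomes| = 4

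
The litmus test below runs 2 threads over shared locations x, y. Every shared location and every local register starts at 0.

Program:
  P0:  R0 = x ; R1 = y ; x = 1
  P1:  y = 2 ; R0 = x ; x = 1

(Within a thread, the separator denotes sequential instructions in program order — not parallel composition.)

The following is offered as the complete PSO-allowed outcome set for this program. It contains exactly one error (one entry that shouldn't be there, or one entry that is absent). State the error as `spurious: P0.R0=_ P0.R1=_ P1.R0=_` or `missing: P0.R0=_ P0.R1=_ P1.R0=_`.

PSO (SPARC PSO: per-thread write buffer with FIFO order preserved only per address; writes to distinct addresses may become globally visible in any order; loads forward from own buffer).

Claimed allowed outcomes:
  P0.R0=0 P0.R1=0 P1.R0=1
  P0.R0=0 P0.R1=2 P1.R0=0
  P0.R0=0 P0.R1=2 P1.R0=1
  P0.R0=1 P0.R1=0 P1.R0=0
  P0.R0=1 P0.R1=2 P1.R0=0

outcome vector order: (P0.R0,P0.R1,P1.R0)
[PSO] allowed = {000 001 020 021 100 120}
PSO∖claimed = {000}

missing: P0.R0=0 P0.R1=0 P1.R0=0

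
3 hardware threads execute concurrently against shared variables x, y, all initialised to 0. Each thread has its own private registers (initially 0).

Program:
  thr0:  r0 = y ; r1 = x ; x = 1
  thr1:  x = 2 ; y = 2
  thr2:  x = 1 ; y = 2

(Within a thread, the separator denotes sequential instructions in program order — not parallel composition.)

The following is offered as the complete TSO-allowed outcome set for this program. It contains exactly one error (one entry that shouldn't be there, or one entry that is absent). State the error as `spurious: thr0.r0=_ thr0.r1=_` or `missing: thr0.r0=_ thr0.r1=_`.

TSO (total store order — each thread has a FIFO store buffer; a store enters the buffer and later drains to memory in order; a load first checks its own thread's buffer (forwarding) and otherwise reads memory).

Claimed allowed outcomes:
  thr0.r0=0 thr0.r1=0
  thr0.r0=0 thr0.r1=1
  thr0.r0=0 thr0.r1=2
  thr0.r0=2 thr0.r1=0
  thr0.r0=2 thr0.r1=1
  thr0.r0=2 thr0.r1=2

spurious: thr0.r0=2 thr0.r1=0

outcome vector order: (thr0.r0,thr0.r1)
under TSO → 0/0, 0/1, 0/2, 2/1, 2/2
claimed∖TSO = {2/0}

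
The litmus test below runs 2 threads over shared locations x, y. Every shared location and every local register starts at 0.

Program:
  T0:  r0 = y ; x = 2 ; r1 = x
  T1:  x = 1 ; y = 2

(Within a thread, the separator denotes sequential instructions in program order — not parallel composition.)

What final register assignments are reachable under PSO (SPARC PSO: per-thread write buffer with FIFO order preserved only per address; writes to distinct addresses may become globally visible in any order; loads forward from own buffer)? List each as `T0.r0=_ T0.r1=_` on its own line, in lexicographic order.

outcome vector order: (T0.r0,T0.r1)
|PSO outcomes| = 4

T0.r0=0 T0.r1=1
T0.r0=0 T0.r1=2
T0.r0=2 T0.r1=1
T0.r0=2 T0.r1=2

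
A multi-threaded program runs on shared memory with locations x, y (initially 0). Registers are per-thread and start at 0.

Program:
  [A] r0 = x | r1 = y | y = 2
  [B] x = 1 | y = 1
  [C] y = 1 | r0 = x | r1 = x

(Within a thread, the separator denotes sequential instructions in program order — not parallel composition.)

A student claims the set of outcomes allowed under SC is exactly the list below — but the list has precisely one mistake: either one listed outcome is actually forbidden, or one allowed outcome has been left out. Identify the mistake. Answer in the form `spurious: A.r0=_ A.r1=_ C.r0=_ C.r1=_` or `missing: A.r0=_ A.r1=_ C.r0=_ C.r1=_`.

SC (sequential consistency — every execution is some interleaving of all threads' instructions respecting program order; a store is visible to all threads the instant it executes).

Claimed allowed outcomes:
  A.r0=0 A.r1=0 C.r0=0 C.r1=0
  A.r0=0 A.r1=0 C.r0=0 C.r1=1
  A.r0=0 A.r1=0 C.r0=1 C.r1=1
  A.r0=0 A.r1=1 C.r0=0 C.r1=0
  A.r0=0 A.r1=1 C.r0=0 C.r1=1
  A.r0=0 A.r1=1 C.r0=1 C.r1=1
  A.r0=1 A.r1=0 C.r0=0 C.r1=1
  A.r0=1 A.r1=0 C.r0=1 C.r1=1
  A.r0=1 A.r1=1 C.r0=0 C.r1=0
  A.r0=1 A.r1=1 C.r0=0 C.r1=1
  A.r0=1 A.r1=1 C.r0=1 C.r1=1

outcome vector order: (A.r0,A.r1,C.r0,C.r1)
under SC → (0,0,0,0) (0,0,0,1) (0,0,1,1) (0,1,0,0) (0,1,0,1) (0,1,1,1) (1,0,1,1) (1,1,0,0) (1,1,0,1) (1,1,1,1)
claimed∖SC = {(1,0,0,1)}

spurious: A.r0=1 A.r1=0 C.r0=0 C.r1=1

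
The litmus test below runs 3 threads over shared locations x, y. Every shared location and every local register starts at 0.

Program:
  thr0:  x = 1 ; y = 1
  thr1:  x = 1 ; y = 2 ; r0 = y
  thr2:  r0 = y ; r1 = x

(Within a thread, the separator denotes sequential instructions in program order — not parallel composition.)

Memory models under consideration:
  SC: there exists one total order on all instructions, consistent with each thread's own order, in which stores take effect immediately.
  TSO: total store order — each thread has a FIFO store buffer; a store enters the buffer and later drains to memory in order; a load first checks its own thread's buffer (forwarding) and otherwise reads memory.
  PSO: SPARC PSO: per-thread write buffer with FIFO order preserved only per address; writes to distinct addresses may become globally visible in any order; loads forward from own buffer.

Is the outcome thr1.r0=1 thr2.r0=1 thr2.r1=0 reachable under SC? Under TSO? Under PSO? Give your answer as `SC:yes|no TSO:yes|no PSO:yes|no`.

outcome vector order: (thr1.r0,thr2.r0,thr2.r1)
SC (8): 1/0/0 1/0/1 1/1/1 1/2/1 2/0/0 2/0/1 2/1/1 2/2/1
TSO (8): 1/0/0 1/0/1 1/1/1 1/2/1 2/0/0 2/0/1 2/1/1 2/2/1
PSO (12): 1/0/0 1/0/1 1/1/0 1/1/1 1/2/0 1/2/1 2/0/0 2/0/1 2/1/0 2/1/1 2/2/0 2/2/1
target 1/1/0 ∈ {PSO}

SC:no TSO:no PSO:yes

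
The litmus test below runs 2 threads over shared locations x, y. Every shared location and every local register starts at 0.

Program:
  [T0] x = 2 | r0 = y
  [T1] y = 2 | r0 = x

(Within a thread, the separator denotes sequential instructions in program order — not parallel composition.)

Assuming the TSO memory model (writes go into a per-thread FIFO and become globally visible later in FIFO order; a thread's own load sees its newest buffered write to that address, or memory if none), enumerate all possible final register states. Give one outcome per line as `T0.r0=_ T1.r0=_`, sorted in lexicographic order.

outcome vector order: (T0.r0,T1.r0)
|TSO outcomes| = 4

T0.r0=0 T1.r0=0
T0.r0=0 T1.r0=2
T0.r0=2 T1.r0=0
T0.r0=2 T1.r0=2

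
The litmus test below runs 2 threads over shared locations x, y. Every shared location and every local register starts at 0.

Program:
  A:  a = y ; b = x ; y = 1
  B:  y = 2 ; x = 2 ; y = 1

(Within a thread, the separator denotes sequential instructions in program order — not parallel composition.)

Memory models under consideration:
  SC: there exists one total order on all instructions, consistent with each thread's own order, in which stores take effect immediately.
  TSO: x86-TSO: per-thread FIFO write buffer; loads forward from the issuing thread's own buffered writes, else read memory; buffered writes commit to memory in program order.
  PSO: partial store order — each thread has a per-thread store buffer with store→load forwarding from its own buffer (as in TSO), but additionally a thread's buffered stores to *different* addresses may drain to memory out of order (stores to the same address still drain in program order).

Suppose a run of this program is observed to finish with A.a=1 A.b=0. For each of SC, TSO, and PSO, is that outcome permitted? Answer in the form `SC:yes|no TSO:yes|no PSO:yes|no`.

outcome vector order: (A.a,A.b)
SC (5): 00 02 12 20 22
TSO (5): 00 02 12 20 22
PSO (6): 00 02 10 12 20 22
target 10 ∈ {PSO}

SC:no TSO:no PSO:yes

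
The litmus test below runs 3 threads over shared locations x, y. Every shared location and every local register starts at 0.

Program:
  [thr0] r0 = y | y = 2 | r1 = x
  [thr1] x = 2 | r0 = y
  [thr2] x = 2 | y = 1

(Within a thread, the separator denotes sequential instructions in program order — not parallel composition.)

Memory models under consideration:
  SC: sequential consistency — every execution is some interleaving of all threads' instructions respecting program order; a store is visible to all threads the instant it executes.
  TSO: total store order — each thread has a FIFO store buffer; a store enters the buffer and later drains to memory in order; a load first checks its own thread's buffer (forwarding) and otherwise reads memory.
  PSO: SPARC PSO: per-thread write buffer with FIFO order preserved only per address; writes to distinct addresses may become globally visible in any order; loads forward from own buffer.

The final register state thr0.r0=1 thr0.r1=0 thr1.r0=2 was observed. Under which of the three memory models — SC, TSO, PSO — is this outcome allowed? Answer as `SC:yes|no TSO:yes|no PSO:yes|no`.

SC:no TSO:no PSO:yes

outcome vector order: (thr0.r0,thr0.r1,thr1.r0)
SC: 8 outcomes — {(0,0,1); (0,0,2); (0,2,0); (0,2,1); (0,2,2); (1,2,0); (1,2,1); (1,2,2)}
TSO: 9 outcomes — {(0,0,0); (0,0,1); (0,0,2); (0,2,0); (0,2,1); (0,2,2); (1,2,0); (1,2,1); (1,2,2)}
PSO: 12 outcomes — {(0,0,0); (0,0,1); (0,0,2); (0,2,0); (0,2,1); (0,2,2); (1,0,0); (1,0,1); (1,0,2); (1,2,0); (1,2,1); (1,2,2)}
target (1,0,2) ∈ {PSO}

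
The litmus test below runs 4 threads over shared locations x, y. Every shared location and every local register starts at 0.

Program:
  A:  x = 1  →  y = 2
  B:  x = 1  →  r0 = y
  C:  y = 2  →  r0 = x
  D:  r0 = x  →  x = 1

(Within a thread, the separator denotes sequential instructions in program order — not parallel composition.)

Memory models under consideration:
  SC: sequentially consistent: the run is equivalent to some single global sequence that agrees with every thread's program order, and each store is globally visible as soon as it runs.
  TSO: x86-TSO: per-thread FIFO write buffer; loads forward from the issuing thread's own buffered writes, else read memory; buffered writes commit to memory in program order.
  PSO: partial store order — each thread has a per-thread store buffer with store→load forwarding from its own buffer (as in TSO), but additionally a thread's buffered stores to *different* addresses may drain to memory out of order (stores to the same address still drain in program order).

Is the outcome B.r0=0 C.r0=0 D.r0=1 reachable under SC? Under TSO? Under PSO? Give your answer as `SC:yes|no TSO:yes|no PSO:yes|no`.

outcome vector order: (B.r0,C.r0,D.r0)
SC (6): (0,1,0) (0,1,1) (2,0,0) (2,0,1) (2,1,0) (2,1,1)
TSO (8): (0,0,0) (0,0,1) (0,1,0) (0,1,1) (2,0,0) (2,0,1) (2,1,0) (2,1,1)
PSO (8): (0,0,0) (0,0,1) (0,1,0) (0,1,1) (2,0,0) (2,0,1) (2,1,0) (2,1,1)
target (0,0,1) ∈ {TSO,PSO}

SC:no TSO:yes PSO:yes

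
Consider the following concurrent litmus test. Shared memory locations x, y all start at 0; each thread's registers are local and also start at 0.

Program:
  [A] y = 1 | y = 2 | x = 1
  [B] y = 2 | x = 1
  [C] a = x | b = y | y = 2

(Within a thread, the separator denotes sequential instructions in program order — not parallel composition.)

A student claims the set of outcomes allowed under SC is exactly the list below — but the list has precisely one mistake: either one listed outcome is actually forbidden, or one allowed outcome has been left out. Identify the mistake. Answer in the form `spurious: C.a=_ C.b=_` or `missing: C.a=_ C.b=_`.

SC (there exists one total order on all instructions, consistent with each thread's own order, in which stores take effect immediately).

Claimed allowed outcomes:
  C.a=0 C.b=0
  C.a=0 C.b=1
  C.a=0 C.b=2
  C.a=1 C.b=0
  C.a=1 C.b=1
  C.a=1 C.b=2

outcome vector order: (C.a,C.b)
SC: 5 outcomes — {00; 01; 02; 11; 12}
claimed∖SC = {10}

spurious: C.a=1 C.b=0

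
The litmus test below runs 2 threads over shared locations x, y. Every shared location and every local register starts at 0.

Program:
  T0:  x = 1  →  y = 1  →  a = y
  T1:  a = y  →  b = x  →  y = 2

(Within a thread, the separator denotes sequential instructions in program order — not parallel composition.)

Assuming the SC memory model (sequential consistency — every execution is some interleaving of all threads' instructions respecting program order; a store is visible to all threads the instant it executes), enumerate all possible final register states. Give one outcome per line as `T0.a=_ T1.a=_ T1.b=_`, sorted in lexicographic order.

T0.a=1 T1.a=0 T1.b=0
T0.a=1 T1.a=0 T1.b=1
T0.a=1 T1.a=1 T1.b=1
T0.a=2 T1.a=0 T1.b=0
T0.a=2 T1.a=0 T1.b=1
T0.a=2 T1.a=1 T1.b=1

outcome vector order: (T0.a,T1.a,T1.b)
|SC outcomes| = 6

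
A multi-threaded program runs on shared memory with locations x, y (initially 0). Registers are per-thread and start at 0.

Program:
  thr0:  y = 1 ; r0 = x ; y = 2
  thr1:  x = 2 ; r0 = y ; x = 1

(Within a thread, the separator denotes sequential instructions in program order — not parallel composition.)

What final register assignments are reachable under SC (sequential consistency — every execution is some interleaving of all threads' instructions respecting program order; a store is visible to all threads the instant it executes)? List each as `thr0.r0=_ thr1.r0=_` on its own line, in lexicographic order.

outcome vector order: (thr0.r0,thr1.r0)
|SC outcomes| = 7

thr0.r0=0 thr1.r0=1
thr0.r0=0 thr1.r0=2
thr0.r0=1 thr1.r0=0
thr0.r0=1 thr1.r0=1
thr0.r0=2 thr1.r0=0
thr0.r0=2 thr1.r0=1
thr0.r0=2 thr1.r0=2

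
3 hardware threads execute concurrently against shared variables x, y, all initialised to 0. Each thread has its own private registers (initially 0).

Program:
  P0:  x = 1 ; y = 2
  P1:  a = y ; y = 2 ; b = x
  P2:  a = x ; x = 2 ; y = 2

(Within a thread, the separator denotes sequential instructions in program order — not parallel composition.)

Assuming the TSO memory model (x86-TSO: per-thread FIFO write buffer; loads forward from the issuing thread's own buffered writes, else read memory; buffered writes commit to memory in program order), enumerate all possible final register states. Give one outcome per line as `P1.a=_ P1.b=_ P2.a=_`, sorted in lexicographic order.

P1.a=0 P1.b=0 P2.a=0
P1.a=0 P1.b=0 P2.a=1
P1.a=0 P1.b=1 P2.a=0
P1.a=0 P1.b=1 P2.a=1
P1.a=0 P1.b=2 P2.a=0
P1.a=0 P1.b=2 P2.a=1
P1.a=2 P1.b=1 P2.a=0
P1.a=2 P1.b=1 P2.a=1
P1.a=2 P1.b=2 P2.a=0
P1.a=2 P1.b=2 P2.a=1

outcome vector order: (P1.a,P1.b,P2.a)
|TSO outcomes| = 10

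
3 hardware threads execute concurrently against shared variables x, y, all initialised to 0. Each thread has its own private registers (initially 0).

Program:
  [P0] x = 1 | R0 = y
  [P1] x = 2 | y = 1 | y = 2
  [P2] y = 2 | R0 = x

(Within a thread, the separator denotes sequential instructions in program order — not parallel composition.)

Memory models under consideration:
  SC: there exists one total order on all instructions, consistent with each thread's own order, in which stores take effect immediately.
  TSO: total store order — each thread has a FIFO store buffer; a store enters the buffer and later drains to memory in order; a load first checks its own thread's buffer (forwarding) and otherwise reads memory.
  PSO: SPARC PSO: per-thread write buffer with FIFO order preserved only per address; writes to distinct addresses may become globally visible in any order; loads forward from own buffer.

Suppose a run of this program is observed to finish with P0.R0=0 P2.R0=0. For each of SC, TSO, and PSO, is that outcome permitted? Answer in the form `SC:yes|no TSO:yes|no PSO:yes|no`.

SC:no TSO:yes PSO:yes

outcome vector order: (P0.R0,P2.R0)
SC: 8 outcomes — {<0 1>, <0 2>, <1 0>, <1 1>, <1 2>, <2 0>, <2 1>, <2 2>}
TSO: 9 outcomes — {<0 0>, <0 1>, <0 2>, <1 0>, <1 1>, <1 2>, <2 0>, <2 1>, <2 2>}
PSO: 9 outcomes — {<0 0>, <0 1>, <0 2>, <1 0>, <1 1>, <1 2>, <2 0>, <2 1>, <2 2>}
target <0 0> ∈ {TSO,PSO}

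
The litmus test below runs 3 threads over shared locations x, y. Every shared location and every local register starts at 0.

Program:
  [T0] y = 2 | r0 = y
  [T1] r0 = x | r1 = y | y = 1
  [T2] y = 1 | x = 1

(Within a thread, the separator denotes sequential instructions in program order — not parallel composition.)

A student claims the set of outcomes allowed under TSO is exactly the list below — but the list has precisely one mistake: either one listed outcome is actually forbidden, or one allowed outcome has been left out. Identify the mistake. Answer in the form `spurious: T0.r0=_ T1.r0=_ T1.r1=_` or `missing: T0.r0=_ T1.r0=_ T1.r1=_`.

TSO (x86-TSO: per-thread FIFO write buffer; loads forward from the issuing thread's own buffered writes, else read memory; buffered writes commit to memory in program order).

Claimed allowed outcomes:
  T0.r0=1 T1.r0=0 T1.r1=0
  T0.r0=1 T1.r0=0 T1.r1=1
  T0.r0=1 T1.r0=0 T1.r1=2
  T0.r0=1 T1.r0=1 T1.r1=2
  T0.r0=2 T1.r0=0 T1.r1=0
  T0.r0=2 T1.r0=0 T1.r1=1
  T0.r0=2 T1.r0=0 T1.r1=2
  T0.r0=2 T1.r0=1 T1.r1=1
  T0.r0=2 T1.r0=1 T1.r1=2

outcome vector order: (T0.r0,T1.r0,T1.r1)
under TSO → <1 0 0>, <1 0 1>, <1 0 2>, <1 1 1>, <1 1 2>, <2 0 0>, <2 0 1>, <2 0 2>, <2 1 1>, <2 1 2>
TSO∖claimed = {<1 1 1>}

missing: T0.r0=1 T1.r0=1 T1.r1=1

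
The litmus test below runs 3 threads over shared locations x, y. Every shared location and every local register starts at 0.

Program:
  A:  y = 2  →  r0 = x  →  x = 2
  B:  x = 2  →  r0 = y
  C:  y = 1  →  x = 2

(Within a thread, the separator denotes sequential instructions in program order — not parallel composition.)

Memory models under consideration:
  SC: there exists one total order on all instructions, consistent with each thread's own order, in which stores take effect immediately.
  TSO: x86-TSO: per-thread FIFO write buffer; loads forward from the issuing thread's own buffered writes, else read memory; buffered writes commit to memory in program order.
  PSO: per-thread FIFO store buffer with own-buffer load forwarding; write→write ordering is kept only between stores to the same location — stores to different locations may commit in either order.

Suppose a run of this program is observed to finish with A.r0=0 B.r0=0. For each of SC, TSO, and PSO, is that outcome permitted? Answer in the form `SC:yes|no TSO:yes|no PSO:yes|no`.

SC:no TSO:yes PSO:yes

outcome vector order: (A.r0,B.r0)
under SC → 01 02 20 21 22
under TSO → 00 01 02 20 21 22
under PSO → 00 01 02 20 21 22
target 00 ∈ {TSO,PSO}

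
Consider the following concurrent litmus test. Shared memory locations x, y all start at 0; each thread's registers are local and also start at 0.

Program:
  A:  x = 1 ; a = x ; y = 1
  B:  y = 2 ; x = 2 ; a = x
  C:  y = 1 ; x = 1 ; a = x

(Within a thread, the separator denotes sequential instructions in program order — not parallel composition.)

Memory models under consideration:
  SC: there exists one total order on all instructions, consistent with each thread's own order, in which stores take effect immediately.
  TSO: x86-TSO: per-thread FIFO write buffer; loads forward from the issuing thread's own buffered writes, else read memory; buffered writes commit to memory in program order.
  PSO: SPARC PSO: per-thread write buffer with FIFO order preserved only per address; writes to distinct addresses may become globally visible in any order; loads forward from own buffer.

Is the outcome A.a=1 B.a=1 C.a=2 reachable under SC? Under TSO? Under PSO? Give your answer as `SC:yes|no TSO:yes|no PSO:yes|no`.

outcome vector order: (A.a,B.a,C.a)
[SC] allowed = {1/1/1 1/1/2 1/2/1 1/2/2 2/1/1 2/2/1 2/2/2}
[TSO] allowed = {1/1/1 1/1/2 1/2/1 1/2/2 2/1/1 2/2/1 2/2/2}
[PSO] allowed = {1/1/1 1/1/2 1/2/1 1/2/2 2/1/1 2/2/1 2/2/2}
target 1/1/2 ∈ {SC,TSO,PSO}

SC:yes TSO:yes PSO:yes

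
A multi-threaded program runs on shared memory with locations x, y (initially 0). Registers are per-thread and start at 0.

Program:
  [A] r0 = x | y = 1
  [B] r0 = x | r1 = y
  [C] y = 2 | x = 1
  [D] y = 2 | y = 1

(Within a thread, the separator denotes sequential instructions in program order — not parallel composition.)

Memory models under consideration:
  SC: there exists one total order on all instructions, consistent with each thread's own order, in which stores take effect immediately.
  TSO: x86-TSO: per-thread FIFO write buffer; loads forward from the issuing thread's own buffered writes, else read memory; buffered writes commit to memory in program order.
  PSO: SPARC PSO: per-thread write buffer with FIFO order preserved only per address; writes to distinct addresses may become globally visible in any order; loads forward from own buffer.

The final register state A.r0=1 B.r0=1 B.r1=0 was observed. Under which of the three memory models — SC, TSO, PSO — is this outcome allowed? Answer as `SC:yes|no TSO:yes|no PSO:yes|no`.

outcome vector order: (A.r0,B.r0,B.r1)
SC (10): 000, 001, 002, 011, 012, 100, 101, 102, 111, 112
TSO (10): 000, 001, 002, 011, 012, 100, 101, 102, 111, 112
PSO (12): 000, 001, 002, 010, 011, 012, 100, 101, 102, 110, 111, 112
target 110 ∈ {PSO}

SC:no TSO:no PSO:yes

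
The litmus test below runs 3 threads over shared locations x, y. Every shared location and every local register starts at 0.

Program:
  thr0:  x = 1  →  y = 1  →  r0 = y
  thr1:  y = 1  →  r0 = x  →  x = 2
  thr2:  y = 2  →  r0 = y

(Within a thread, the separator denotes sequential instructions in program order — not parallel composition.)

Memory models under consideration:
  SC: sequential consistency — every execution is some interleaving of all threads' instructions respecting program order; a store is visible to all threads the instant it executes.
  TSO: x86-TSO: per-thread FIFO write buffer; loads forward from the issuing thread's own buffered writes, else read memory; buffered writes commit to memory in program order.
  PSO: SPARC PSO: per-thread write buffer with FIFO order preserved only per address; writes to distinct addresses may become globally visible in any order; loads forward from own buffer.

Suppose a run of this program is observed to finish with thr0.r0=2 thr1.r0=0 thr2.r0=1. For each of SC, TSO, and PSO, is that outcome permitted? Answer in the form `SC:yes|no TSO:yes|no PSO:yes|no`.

SC:no TSO:yes PSO:yes

outcome vector order: (thr0.r0,thr1.r0,thr2.r0)
SC: 7 outcomes — {(1,0,1), (1,0,2), (1,1,1), (1,1,2), (2,0,2), (2,1,1), (2,1,2)}
TSO: 8 outcomes — {(1,0,1), (1,0,2), (1,1,1), (1,1,2), (2,0,1), (2,0,2), (2,1,1), (2,1,2)}
PSO: 8 outcomes — {(1,0,1), (1,0,2), (1,1,1), (1,1,2), (2,0,1), (2,0,2), (2,1,1), (2,1,2)}
target (2,0,1) ∈ {TSO,PSO}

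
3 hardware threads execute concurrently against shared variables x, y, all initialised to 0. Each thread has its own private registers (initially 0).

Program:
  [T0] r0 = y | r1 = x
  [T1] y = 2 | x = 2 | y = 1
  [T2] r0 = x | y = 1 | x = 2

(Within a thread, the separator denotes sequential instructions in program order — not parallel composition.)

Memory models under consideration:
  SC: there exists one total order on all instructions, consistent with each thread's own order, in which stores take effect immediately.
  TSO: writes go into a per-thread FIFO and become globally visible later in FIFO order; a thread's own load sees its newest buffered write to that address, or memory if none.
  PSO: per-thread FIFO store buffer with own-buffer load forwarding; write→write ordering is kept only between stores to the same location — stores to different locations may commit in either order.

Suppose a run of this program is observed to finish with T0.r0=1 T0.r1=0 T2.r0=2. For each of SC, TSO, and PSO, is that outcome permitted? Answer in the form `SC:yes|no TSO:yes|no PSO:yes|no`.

outcome vector order: (T0.r0,T0.r1,T2.r0)
SC (11): (0,0,0); (0,0,2); (0,2,0); (0,2,2); (1,0,0); (1,2,0); (1,2,2); (2,0,0); (2,0,2); (2,2,0); (2,2,2)
TSO (11): (0,0,0); (0,0,2); (0,2,0); (0,2,2); (1,0,0); (1,2,0); (1,2,2); (2,0,0); (2,0,2); (2,2,0); (2,2,2)
PSO (12): (0,0,0); (0,0,2); (0,2,0); (0,2,2); (1,0,0); (1,0,2); (1,2,0); (1,2,2); (2,0,0); (2,0,2); (2,2,0); (2,2,2)
target (1,0,2) ∈ {PSO}

SC:no TSO:no PSO:yes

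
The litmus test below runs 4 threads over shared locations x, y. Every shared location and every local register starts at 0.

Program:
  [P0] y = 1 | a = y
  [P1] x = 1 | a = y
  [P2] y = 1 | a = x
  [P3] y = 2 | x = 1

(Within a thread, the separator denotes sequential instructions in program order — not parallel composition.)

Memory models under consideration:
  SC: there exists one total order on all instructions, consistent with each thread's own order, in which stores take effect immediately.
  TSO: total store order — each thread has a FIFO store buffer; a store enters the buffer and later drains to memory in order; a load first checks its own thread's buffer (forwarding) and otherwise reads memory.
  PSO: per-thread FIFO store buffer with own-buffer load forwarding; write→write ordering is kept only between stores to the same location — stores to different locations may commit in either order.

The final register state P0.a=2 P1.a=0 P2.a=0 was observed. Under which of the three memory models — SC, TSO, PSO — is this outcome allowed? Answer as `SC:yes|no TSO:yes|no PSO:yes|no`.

SC:no TSO:yes PSO:yes

outcome vector order: (P0.a,P1.a,P2.a)
SC: 10 outcomes — {<1 0 1>; <1 1 0>; <1 1 1>; <1 2 0>; <1 2 1>; <2 0 1>; <2 1 0>; <2 1 1>; <2 2 0>; <2 2 1>}
TSO: 12 outcomes — {<1 0 0>; <1 0 1>; <1 1 0>; <1 1 1>; <1 2 0>; <1 2 1>; <2 0 0>; <2 0 1>; <2 1 0>; <2 1 1>; <2 2 0>; <2 2 1>}
PSO: 12 outcomes — {<1 0 0>; <1 0 1>; <1 1 0>; <1 1 1>; <1 2 0>; <1 2 1>; <2 0 0>; <2 0 1>; <2 1 0>; <2 1 1>; <2 2 0>; <2 2 1>}
target <2 0 0> ∈ {TSO,PSO}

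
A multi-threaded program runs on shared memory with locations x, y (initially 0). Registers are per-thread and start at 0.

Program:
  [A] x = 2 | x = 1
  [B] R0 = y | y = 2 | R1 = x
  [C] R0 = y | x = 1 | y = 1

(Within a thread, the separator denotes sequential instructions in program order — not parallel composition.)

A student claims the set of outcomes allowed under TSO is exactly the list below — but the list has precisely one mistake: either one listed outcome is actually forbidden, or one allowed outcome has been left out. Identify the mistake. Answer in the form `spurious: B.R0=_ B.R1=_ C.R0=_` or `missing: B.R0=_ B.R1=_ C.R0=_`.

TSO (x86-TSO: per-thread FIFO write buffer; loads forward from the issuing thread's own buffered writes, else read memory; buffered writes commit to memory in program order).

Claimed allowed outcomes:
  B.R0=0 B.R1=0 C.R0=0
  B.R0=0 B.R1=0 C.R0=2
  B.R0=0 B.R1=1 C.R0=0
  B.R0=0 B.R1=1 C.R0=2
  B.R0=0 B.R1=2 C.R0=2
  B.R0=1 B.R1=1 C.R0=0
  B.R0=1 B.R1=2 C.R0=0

outcome vector order: (B.R0,B.R1,C.R0)
TSO (8): 000; 002; 010; 012; 020; 022; 110; 120
TSO∖claimed = {020}

missing: B.R0=0 B.R1=2 C.R0=0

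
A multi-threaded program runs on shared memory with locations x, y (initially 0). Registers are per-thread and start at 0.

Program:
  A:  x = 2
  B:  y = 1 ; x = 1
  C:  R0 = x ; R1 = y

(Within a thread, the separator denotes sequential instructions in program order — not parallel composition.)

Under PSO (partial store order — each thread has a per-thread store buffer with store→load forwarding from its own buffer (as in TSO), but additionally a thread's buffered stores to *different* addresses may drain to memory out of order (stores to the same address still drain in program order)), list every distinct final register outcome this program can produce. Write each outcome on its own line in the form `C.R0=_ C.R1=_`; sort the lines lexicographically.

C.R0=0 C.R1=0
C.R0=0 C.R1=1
C.R0=1 C.R1=0
C.R0=1 C.R1=1
C.R0=2 C.R1=0
C.R0=2 C.R1=1

outcome vector order: (C.R0,C.R1)
|PSO outcomes| = 6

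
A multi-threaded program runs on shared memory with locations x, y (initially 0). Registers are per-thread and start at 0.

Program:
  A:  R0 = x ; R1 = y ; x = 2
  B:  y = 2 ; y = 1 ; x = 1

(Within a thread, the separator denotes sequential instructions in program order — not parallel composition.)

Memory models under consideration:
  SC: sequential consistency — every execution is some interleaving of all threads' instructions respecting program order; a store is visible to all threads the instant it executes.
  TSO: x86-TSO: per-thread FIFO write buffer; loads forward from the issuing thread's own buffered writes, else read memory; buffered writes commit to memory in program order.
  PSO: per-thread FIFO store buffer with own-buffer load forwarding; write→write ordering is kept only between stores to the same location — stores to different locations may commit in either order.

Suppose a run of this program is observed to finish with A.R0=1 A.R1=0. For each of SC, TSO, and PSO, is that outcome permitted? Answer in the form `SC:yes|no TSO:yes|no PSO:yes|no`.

outcome vector order: (A.R0,A.R1)
SC (4): (0,0); (0,1); (0,2); (1,1)
TSO (4): (0,0); (0,1); (0,2); (1,1)
PSO (6): (0,0); (0,1); (0,2); (1,0); (1,1); (1,2)
target (1,0) ∈ {PSO}

SC:no TSO:no PSO:yes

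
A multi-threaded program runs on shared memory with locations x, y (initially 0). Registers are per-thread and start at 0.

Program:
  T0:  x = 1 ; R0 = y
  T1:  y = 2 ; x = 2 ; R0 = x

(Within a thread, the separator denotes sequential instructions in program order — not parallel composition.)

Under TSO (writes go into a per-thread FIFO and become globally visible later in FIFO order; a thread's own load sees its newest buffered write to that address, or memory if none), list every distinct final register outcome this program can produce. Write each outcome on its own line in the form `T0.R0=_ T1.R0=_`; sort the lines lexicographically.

T0.R0=0 T1.R0=1
T0.R0=0 T1.R0=2
T0.R0=2 T1.R0=1
T0.R0=2 T1.R0=2

outcome vector order: (T0.R0,T1.R0)
|TSO outcomes| = 4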